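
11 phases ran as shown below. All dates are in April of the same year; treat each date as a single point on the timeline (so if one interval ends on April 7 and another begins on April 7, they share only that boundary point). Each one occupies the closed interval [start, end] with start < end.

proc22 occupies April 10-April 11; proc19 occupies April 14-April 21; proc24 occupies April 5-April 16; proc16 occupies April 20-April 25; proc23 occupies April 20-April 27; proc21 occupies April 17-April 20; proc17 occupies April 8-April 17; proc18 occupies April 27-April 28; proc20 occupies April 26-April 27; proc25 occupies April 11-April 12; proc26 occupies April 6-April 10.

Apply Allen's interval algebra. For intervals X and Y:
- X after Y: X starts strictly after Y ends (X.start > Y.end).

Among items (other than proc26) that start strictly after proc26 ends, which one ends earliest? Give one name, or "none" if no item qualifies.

proc25

Target proc26 = [April 6, April 10].
proc16 [April 20, April 25] → after → candidate.
proc17 [April 8, April 17] → overlapped-by → excluded.
proc18 [April 27, April 28] → after → candidate.
proc19 [April 14, April 21] → after → candidate.
proc20 [April 26, April 27] → after → candidate.
proc21 [April 17, April 20] → after → candidate.
proc22 [April 10, April 11] → met-by → excluded.
proc23 [April 20, April 27] → after → candidate.
proc24 [April 5, April 16] → contains → excluded.
proc25 [April 11, April 12] → after → candidate.
Among candidates, earliest end is April 12 → proc25.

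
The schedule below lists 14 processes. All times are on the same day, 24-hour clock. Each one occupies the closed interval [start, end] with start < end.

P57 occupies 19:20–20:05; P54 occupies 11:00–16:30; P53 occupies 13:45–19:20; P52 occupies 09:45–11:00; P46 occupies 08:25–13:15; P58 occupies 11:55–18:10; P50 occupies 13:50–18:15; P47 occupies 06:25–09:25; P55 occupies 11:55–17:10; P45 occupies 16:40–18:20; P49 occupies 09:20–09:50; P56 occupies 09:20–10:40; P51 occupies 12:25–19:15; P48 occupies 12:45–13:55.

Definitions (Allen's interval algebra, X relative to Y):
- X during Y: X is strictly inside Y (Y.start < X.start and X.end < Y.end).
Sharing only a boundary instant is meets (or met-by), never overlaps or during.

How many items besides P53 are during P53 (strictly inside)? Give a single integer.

Target P53 = [13:45, 19:20].
P45 [16:40, 18:20] → during → counts.
P46 [08:25, 13:15] → before → no.
P47 [06:25, 09:25] → before → no.
P48 [12:45, 13:55] → overlaps → no.
P49 [09:20, 09:50] → before → no.
P50 [13:50, 18:15] → during → counts.
P51 [12:25, 19:15] → overlaps → no.
P52 [09:45, 11:00] → before → no.
P54 [11:00, 16:30] → overlaps → no.
P55 [11:55, 17:10] → overlaps → no.
P56 [09:20, 10:40] → before → no.
P57 [19:20, 20:05] → met-by → no.
P58 [11:55, 18:10] → overlaps → no.
Total: 2.

2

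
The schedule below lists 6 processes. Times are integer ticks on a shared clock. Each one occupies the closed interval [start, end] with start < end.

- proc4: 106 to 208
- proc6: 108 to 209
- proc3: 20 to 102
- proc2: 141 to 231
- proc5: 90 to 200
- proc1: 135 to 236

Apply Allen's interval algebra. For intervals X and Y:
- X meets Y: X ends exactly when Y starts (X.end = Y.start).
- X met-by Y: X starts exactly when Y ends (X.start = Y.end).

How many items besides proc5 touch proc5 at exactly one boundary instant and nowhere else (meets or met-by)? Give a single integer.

Target proc5 = [90, 200].
proc1 [135, 236] → overlapped-by → no.
proc2 [141, 231] → overlapped-by → no.
proc3 [20, 102] → overlaps → no.
proc4 [106, 208] → overlapped-by → no.
proc6 [108, 209] → overlapped-by → no.
Total: 0.

0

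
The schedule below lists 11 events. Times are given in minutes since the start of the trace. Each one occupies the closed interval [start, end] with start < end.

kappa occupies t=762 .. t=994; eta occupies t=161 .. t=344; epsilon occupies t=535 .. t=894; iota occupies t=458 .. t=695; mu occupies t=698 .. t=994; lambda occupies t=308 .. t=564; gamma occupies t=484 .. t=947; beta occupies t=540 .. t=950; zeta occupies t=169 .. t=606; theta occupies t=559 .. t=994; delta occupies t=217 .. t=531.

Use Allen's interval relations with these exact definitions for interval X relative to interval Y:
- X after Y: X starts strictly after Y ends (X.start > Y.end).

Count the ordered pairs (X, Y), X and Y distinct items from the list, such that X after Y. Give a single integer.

Checking all 110 ordered pairs for relation 'after'; matching pairs in alphabetical order:
(beta, delta): beta after delta ✓
(beta, eta): beta after eta ✓
(epsilon, delta): epsilon after delta ✓
(epsilon, eta): epsilon after eta ✓
(gamma, eta): gamma after eta ✓
(iota, eta): iota after eta ✓
(kappa, delta): kappa after delta ✓
(kappa, eta): kappa after eta ✓
(kappa, iota): kappa after iota ✓
(kappa, lambda): kappa after lambda ✓
(kappa, zeta): kappa after zeta ✓
(mu, delta): mu after delta ✓
(mu, eta): mu after eta ✓
(mu, iota): mu after iota ✓
(mu, lambda): mu after lambda ✓
(mu, zeta): mu after zeta ✓
(theta, delta): theta after delta ✓
(theta, eta): theta after eta ✓
Count: 18.

18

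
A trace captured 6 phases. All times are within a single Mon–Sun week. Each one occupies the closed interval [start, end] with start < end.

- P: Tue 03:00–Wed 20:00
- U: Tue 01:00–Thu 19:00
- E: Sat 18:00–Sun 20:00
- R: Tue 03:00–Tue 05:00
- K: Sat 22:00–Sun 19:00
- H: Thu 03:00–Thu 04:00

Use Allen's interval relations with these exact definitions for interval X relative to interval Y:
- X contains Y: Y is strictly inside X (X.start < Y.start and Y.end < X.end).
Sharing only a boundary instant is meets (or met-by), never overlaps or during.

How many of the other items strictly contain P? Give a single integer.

Target P = [Tue 03:00, Wed 20:00].
E [Sat 18:00, Sun 20:00] → after → no.
H [Thu 03:00, Thu 04:00] → after → no.
K [Sat 22:00, Sun 19:00] → after → no.
R [Tue 03:00, Tue 05:00] → starts → no.
U [Tue 01:00, Thu 19:00] → contains → counts.
Total: 1.

1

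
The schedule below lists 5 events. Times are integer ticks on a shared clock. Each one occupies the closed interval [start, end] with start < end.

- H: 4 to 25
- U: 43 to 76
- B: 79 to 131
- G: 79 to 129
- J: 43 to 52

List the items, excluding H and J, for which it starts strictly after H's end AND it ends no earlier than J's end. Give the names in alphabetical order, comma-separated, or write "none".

B, G, U

Conditions: its start is strictly after H's end (X.start > 25) AND its end is no earlier than J's end (X.end >= 52).
B: start 79 > 25? ✓; end 131 >= 52? ✓ → yes.
G: start 79 > 25? ✓; end 129 >= 52? ✓ → yes.
U: start 43 > 25? ✓; end 76 >= 52? ✓ → yes.
Result: B, G, U.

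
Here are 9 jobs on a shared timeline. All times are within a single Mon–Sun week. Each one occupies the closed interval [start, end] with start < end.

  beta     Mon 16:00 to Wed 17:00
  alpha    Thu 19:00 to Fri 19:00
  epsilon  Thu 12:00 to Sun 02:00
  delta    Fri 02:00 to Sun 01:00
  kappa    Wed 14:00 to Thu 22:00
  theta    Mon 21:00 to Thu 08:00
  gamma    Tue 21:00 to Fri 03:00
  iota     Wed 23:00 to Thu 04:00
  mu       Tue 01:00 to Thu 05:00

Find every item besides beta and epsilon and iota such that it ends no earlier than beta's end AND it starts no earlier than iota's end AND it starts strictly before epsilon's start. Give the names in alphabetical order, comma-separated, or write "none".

none

Conditions: its end is no earlier than beta's end (X.end >= Wed 17:00) AND its start is no earlier than iota's end (X.start >= Thu 04:00) AND its start is strictly before epsilon's start (X.start < Thu 12:00).
alpha: end Fri 19:00 >= Wed 17:00? ✓; start Thu 19:00 >= Thu 04:00? ✓; start Thu 19:00 < Thu 12:00? ✗ → no.
delta: end Sun 01:00 >= Wed 17:00? ✓; start Fri 02:00 >= Thu 04:00? ✓; start Fri 02:00 < Thu 12:00? ✗ → no.
gamma: end Fri 03:00 >= Wed 17:00? ✓; start Tue 21:00 >= Thu 04:00? ✗; start Tue 21:00 < Thu 12:00? ✓ → no.
kappa: end Thu 22:00 >= Wed 17:00? ✓; start Wed 14:00 >= Thu 04:00? ✗; start Wed 14:00 < Thu 12:00? ✓ → no.
mu: end Thu 05:00 >= Wed 17:00? ✓; start Tue 01:00 >= Thu 04:00? ✗; start Tue 01:00 < Thu 12:00? ✓ → no.
theta: end Thu 08:00 >= Wed 17:00? ✓; start Mon 21:00 >= Thu 04:00? ✗; start Mon 21:00 < Thu 12:00? ✓ → no.
Result: none.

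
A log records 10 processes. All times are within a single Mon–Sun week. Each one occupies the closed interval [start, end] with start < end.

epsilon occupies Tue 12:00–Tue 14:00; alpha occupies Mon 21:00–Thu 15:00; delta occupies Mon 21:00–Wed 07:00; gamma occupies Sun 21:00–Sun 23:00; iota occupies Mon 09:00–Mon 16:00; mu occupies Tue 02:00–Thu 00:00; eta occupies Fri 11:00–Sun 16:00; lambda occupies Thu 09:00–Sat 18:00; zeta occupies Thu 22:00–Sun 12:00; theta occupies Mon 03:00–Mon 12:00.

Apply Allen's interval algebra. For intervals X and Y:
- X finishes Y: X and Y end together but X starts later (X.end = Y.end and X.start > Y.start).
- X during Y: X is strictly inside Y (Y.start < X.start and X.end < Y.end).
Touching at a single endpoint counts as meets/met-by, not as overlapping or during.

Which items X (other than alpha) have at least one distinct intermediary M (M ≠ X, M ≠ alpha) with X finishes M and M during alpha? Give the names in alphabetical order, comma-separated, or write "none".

none

Target alpha = [Mon 21:00, Thu 15:00].
Intermediaries M with M during alpha: epsilon, mu.
Via epsilon — items with X finishes epsilon: none.
Via mu — items with X finishes mu: none.
Union: none.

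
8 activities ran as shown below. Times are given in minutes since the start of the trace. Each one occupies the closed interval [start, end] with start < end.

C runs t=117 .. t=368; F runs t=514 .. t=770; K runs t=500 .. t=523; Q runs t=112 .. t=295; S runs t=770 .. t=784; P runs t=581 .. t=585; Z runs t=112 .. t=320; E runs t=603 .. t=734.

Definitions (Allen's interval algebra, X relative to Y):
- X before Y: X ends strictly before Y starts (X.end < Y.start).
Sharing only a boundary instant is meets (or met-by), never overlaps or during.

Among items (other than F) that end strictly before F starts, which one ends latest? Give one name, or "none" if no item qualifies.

C

Target F = [t=514, t=770].
C [t=117, t=368] → before → candidate.
E [t=603, t=734] → during → excluded.
K [t=500, t=523] → overlaps → excluded.
P [t=581, t=585] → during → excluded.
Q [t=112, t=295] → before → candidate.
S [t=770, t=784] → met-by → excluded.
Z [t=112, t=320] → before → candidate.
Among candidates, latest end is t=368 → C.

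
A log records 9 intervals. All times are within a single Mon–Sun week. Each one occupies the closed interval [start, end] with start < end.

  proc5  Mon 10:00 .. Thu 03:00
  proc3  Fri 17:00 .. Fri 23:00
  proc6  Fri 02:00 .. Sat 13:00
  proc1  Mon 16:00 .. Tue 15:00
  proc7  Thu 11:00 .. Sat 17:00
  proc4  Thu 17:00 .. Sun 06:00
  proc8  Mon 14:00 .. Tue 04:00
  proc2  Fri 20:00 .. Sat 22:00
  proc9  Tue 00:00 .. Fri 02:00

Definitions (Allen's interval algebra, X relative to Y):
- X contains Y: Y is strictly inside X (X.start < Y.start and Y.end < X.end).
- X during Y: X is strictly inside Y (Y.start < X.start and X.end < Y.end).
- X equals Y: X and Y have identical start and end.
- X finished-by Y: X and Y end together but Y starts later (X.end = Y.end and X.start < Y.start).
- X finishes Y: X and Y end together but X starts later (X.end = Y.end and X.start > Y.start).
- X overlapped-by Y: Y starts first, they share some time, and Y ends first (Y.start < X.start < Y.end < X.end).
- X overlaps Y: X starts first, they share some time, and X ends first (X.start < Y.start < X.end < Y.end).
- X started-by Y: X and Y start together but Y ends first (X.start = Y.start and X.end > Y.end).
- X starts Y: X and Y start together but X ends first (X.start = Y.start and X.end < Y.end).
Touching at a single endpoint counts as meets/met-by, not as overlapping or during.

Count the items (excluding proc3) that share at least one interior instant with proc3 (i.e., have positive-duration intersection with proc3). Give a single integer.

Target proc3 = [Fri 17:00, Fri 23:00].
proc1 [Mon 16:00, Tue 15:00] → before → no.
proc2 [Fri 20:00, Sat 22:00] → overlapped-by → counts.
proc4 [Thu 17:00, Sun 06:00] → contains → counts.
proc5 [Mon 10:00, Thu 03:00] → before → no.
proc6 [Fri 02:00, Sat 13:00] → contains → counts.
proc7 [Thu 11:00, Sat 17:00] → contains → counts.
proc8 [Mon 14:00, Tue 04:00] → before → no.
proc9 [Tue 00:00, Fri 02:00] → before → no.
Total: 4.

4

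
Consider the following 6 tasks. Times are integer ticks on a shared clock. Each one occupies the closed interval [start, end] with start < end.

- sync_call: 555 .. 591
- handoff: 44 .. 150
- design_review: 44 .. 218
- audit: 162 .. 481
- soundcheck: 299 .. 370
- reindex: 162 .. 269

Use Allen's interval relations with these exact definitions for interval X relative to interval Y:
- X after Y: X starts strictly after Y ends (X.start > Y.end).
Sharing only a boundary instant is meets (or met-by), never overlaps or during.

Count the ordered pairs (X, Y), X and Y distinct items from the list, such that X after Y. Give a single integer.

10

Checking all 30 ordered pairs for relation 'after'; matching pairs in alphabetical order:
(audit, handoff): audit after handoff ✓
(reindex, handoff): reindex after handoff ✓
(soundcheck, design_review): soundcheck after design_review ✓
(soundcheck, handoff): soundcheck after handoff ✓
(soundcheck, reindex): soundcheck after reindex ✓
(sync_call, audit): sync_call after audit ✓
(sync_call, design_review): sync_call after design_review ✓
(sync_call, handoff): sync_call after handoff ✓
(sync_call, reindex): sync_call after reindex ✓
(sync_call, soundcheck): sync_call after soundcheck ✓
Count: 10.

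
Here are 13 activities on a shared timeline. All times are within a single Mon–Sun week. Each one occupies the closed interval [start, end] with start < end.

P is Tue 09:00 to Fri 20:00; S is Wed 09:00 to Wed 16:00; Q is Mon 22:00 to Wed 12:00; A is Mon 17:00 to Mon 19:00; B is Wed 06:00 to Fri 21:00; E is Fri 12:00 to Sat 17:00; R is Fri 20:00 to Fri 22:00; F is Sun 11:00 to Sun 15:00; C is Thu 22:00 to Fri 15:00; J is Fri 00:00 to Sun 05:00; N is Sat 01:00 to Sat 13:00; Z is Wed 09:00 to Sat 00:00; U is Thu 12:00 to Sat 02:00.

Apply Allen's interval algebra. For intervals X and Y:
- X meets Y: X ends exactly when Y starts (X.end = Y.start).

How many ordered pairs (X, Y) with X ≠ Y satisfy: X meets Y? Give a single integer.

1

Checking all 156 ordered pairs for relation 'meets'; matching pairs in alphabetical order:
(P, R): P meets R ✓
Count: 1.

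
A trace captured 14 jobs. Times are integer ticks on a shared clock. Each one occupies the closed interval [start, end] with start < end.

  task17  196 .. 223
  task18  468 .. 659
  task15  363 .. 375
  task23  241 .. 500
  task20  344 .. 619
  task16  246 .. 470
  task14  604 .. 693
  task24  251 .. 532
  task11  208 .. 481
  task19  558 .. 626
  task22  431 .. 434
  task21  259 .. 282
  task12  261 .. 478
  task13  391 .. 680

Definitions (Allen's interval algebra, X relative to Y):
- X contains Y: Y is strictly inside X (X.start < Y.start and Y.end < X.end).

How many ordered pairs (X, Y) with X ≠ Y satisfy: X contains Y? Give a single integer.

25

Checking all 182 ordered pairs for relation 'contains'; matching pairs in alphabetical order:
(task11, task12): task11 contains task12 ✓
(task11, task15): task11 contains task15 ✓
(task11, task16): task11 contains task16 ✓
(task11, task21): task11 contains task21 ✓
(task11, task22): task11 contains task22 ✓
(task12, task15): task12 contains task15 ✓
(task12, task22): task12 contains task22 ✓
(task13, task18): task13 contains task18 ✓
(task13, task19): task13 contains task19 ✓
(task13, task22): task13 contains task22 ✓
(task16, task15): task16 contains task15 ✓
(task16, task21): task16 contains task21 ✓
(task16, task22): task16 contains task22 ✓
(task18, task19): task18 contains task19 ✓
(task20, task15): task20 contains task15 ✓
(task20, task22): task20 contains task22 ✓
(task23, task12): task23 contains task12 ✓
(task23, task15): task23 contains task15 ✓
(task23, task16): task23 contains task16 ✓
(task23, task21): task23 contains task21 ✓
(task23, task22): task23 contains task22 ✓
(task24, task12): task24 contains task12 ✓
(task24, task15): task24 contains task15 ✓
(task24, task21): task24 contains task21 ✓
... plus 1 further pairs not listed.
Count: 25.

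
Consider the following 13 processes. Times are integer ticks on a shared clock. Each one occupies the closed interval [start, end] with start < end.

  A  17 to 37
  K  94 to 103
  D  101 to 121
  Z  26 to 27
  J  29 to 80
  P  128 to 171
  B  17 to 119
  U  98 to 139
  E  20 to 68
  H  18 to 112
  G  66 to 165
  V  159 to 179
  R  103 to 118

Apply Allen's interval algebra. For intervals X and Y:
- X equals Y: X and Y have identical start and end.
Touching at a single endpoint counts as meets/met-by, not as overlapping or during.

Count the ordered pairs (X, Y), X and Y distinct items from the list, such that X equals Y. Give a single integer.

Checking all 156 ordered pairs for relation 'equals'; matching pairs in alphabetical order:
No pair satisfies it.
Count: 0.

0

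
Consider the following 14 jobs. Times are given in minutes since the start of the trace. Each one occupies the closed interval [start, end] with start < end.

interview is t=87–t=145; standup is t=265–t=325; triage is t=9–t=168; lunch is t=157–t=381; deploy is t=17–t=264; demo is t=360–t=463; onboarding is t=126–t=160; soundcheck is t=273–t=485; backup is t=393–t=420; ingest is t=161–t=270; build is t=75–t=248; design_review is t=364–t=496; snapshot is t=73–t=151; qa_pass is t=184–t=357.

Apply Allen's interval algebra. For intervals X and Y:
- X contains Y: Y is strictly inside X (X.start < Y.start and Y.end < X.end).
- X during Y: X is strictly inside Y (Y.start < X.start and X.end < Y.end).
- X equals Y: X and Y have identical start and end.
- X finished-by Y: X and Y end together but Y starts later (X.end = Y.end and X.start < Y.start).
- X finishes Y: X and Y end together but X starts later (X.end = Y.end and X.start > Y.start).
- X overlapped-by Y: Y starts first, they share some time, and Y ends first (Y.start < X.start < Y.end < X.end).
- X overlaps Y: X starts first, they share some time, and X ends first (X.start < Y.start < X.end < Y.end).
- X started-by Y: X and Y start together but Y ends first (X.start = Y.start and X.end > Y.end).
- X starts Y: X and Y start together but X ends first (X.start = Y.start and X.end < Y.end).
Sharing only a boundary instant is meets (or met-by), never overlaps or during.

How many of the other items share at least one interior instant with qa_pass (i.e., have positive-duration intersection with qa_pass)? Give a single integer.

Target qa_pass = [t=184, t=357].
backup [t=393, t=420] → after → no.
build [t=75, t=248] → overlaps → counts.
demo [t=360, t=463] → after → no.
deploy [t=17, t=264] → overlaps → counts.
design_review [t=364, t=496] → after → no.
ingest [t=161, t=270] → overlaps → counts.
interview [t=87, t=145] → before → no.
lunch [t=157, t=381] → contains → counts.
onboarding [t=126, t=160] → before → no.
snapshot [t=73, t=151] → before → no.
soundcheck [t=273, t=485] → overlapped-by → counts.
standup [t=265, t=325] → during → counts.
triage [t=9, t=168] → before → no.
Total: 6.

6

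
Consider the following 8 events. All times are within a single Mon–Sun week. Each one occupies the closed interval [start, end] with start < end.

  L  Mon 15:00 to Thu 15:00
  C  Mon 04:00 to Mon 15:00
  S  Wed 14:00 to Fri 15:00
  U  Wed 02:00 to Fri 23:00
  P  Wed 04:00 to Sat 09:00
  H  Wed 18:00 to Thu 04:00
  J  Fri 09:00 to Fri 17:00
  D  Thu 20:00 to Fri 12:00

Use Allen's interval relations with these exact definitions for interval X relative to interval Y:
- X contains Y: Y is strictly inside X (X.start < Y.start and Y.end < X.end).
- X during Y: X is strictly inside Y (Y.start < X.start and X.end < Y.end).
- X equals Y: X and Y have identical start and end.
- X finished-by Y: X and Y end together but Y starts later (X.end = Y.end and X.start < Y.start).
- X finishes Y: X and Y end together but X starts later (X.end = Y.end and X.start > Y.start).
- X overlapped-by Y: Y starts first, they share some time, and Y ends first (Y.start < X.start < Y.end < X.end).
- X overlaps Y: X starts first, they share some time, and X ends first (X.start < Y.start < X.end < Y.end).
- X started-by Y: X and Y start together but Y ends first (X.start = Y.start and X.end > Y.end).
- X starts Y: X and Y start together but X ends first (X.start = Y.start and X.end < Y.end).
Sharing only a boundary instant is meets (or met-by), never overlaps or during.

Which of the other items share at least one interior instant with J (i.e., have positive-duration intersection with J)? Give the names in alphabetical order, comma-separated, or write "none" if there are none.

D, P, S, U

Target J = [Fri 09:00, Fri 17:00].
C [Mon 04:00, Mon 15:00] → before → no.
D [Thu 20:00, Fri 12:00] → overlaps → yes.
H [Wed 18:00, Thu 04:00] → before → no.
L [Mon 15:00, Thu 15:00] → before → no.
P [Wed 04:00, Sat 09:00] → contains → yes.
S [Wed 14:00, Fri 15:00] → overlaps → yes.
U [Wed 02:00, Fri 23:00] → contains → yes.
Result: D, P, S, U.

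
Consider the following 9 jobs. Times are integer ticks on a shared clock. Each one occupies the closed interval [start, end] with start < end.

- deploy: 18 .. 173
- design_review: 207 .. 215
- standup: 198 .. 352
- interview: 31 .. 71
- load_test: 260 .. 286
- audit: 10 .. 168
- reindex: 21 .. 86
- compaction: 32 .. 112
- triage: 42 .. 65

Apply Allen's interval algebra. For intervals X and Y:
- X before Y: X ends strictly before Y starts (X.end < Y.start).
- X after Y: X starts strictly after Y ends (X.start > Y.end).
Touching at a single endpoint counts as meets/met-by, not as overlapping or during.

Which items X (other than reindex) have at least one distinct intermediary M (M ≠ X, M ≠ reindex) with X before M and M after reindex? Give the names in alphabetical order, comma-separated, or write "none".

Target reindex = [21, 86].
Intermediaries M with M after reindex: design_review, load_test, standup.
Via design_review — items with X before design_review: audit, compaction, deploy, interview, triage.
Via load_test — items with X before load_test: audit, compaction, deploy, design_review, interview, triage.
Via standup — items with X before standup: audit, compaction, deploy, interview, triage.
Union: audit, compaction, deploy, design_review, interview, triage.

audit, compaction, deploy, design_review, interview, triage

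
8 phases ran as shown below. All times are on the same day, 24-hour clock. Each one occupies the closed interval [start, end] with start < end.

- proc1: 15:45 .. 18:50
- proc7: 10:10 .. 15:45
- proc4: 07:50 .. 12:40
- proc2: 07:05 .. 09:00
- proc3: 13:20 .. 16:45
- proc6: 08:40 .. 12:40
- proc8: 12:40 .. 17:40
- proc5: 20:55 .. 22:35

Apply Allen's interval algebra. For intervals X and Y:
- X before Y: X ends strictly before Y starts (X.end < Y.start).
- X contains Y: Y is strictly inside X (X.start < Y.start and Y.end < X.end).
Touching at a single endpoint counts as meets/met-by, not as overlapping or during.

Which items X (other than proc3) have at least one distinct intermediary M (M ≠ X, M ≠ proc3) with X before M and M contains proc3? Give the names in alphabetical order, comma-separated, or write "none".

proc2

Target proc3 = [13:20, 16:45].
Intermediaries M with M contains proc3: proc8.
Via proc8 — items with X before proc8: proc2.
Union: proc2.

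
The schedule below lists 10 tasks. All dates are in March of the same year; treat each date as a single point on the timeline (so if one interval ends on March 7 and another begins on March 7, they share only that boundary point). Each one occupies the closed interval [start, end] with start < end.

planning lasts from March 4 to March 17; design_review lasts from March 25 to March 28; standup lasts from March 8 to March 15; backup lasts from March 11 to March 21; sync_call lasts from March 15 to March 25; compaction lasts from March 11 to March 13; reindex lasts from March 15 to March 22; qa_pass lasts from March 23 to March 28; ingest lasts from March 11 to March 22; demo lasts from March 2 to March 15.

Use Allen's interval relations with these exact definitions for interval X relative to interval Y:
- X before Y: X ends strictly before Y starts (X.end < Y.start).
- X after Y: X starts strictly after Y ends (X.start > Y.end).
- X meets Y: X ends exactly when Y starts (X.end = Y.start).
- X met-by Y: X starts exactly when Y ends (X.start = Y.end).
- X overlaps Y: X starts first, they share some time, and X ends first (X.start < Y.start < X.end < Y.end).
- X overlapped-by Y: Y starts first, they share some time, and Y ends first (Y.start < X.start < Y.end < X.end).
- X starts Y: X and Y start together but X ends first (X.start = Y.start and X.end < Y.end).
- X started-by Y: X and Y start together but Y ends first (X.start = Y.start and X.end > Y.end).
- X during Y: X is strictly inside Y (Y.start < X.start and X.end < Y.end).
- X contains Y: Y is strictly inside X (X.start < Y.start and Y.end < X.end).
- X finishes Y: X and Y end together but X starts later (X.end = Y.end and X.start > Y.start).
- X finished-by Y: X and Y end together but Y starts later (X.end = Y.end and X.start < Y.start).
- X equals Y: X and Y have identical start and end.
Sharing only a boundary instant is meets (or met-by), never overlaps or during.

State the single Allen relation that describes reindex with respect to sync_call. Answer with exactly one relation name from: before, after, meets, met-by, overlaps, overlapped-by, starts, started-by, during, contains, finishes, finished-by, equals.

reindex = [March 15, March 22]; sync_call = [March 15, March 25].
Compare endpoints: reindex.start = sync_call.start, reindex.start < sync_call.end, reindex.end > sync_call.start, reindex.end < sync_call.end.
That pattern is 'starts'.

starts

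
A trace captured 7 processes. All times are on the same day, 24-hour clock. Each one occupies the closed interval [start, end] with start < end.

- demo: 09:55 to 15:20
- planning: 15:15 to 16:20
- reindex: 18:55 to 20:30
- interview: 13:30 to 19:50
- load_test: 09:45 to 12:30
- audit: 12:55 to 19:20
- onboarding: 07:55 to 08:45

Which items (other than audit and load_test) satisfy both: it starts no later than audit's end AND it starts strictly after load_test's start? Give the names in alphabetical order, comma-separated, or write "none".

Conditions: its start is no later than audit's end (X.start <= 19:20) AND its start is strictly after load_test's start (X.start > 09:45).
demo: start 09:55 <= 19:20? ✓; start 09:55 > 09:45? ✓ → yes.
interview: start 13:30 <= 19:20? ✓; start 13:30 > 09:45? ✓ → yes.
onboarding: start 07:55 <= 19:20? ✓; start 07:55 > 09:45? ✗ → no.
planning: start 15:15 <= 19:20? ✓; start 15:15 > 09:45? ✓ → yes.
reindex: start 18:55 <= 19:20? ✓; start 18:55 > 09:45? ✓ → yes.
Result: demo, interview, planning, reindex.

demo, interview, planning, reindex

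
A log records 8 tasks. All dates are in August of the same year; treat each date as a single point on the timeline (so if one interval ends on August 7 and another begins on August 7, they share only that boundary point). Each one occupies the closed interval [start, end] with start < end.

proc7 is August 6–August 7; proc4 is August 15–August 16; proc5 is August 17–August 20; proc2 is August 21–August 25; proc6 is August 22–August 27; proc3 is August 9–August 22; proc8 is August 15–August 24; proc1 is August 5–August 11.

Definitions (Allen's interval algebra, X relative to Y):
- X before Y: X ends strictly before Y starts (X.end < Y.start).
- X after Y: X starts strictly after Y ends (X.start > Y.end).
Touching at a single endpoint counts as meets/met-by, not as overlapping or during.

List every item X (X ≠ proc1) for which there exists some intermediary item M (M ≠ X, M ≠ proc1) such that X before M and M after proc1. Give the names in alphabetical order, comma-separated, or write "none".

proc4, proc5, proc7

Target proc1 = [August 5, August 11].
Intermediaries M with M after proc1: proc2, proc4, proc5, proc6, proc8.
Via proc2 — items with X before proc2: proc4, proc5, proc7.
Via proc4 — items with X before proc4: proc7.
Via proc5 — items with X before proc5: proc4, proc7.
Via proc6 — items with X before proc6: proc4, proc5, proc7.
Via proc8 — items with X before proc8: proc7.
Union: proc4, proc5, proc7.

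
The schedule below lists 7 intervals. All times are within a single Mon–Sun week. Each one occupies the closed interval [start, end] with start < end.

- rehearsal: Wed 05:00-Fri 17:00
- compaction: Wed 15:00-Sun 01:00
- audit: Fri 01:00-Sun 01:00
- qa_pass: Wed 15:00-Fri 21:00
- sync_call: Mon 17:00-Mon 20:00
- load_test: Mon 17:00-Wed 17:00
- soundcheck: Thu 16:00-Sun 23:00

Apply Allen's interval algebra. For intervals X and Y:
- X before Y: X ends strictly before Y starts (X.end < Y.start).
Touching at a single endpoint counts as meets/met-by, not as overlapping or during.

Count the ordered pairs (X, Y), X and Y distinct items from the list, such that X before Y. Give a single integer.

Checking all 42 ordered pairs for relation 'before'; matching pairs in alphabetical order:
(load_test, audit): load_test before audit ✓
(load_test, soundcheck): load_test before soundcheck ✓
(sync_call, audit): sync_call before audit ✓
(sync_call, compaction): sync_call before compaction ✓
(sync_call, qa_pass): sync_call before qa_pass ✓
(sync_call, rehearsal): sync_call before rehearsal ✓
(sync_call, soundcheck): sync_call before soundcheck ✓
Count: 7.

7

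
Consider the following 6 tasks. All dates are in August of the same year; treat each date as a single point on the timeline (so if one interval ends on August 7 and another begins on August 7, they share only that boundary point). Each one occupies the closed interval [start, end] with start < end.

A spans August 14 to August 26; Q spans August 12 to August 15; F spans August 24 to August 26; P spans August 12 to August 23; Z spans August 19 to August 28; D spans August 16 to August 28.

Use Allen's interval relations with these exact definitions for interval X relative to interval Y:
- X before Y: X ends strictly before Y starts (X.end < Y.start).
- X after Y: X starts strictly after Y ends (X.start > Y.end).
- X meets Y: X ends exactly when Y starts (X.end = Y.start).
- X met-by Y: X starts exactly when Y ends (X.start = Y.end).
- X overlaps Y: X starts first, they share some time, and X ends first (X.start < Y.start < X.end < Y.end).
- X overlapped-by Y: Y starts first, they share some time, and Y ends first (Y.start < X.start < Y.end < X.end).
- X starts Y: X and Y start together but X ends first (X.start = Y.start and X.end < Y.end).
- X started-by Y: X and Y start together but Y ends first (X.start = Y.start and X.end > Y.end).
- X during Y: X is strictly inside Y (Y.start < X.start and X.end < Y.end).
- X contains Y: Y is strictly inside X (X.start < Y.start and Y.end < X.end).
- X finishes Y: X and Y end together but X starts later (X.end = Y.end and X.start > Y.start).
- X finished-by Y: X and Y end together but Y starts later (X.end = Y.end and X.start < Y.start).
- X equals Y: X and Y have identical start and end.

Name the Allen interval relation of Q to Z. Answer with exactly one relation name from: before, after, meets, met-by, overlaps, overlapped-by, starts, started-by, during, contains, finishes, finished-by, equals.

before

Q = [August 12, August 15]; Z = [August 19, August 28].
Compare endpoints: Q.start < Z.start, Q.start < Z.end, Q.end < Z.start, Q.end < Z.end.
That pattern is 'before'.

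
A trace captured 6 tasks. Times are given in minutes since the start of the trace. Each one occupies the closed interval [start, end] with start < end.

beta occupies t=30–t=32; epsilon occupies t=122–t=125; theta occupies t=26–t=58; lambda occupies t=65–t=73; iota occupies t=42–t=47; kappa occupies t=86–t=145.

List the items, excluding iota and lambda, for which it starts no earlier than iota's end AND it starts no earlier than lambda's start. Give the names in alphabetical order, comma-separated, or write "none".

epsilon, kappa

Conditions: its start is no earlier than iota's end (X.start >= t=47) AND its start is no earlier than lambda's start (X.start >= t=65).
beta: start t=30 >= t=47? ✗; start t=30 >= t=65? ✗ → no.
epsilon: start t=122 >= t=47? ✓; start t=122 >= t=65? ✓ → yes.
kappa: start t=86 >= t=47? ✓; start t=86 >= t=65? ✓ → yes.
theta: start t=26 >= t=47? ✗; start t=26 >= t=65? ✗ → no.
Result: epsilon, kappa.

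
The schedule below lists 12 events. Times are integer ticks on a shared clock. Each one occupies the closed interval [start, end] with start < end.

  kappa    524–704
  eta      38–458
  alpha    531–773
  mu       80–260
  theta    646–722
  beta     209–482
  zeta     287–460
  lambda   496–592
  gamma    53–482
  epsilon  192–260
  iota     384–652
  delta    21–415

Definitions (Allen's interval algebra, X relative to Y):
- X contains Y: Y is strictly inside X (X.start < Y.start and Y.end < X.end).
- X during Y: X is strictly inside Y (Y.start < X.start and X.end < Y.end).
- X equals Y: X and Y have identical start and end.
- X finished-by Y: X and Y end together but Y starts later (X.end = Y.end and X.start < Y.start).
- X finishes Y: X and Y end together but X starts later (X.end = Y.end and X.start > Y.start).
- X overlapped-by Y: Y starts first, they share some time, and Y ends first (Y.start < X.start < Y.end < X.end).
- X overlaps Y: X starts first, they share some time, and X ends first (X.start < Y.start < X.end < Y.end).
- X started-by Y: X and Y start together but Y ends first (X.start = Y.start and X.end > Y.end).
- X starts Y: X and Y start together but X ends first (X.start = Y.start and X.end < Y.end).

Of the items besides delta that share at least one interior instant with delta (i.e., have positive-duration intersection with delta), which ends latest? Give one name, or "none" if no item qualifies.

Target delta = [21, 415].
alpha [531, 773] → after → excluded.
beta [209, 482] → overlapped-by → candidate.
epsilon [192, 260] → during → candidate.
eta [38, 458] → overlapped-by → candidate.
gamma [53, 482] → overlapped-by → candidate.
iota [384, 652] → overlapped-by → candidate.
kappa [524, 704] → after → excluded.
lambda [496, 592] → after → excluded.
mu [80, 260] → during → candidate.
theta [646, 722] → after → excluded.
zeta [287, 460] → overlapped-by → candidate.
Among candidates, latest end is 652 → iota.

iota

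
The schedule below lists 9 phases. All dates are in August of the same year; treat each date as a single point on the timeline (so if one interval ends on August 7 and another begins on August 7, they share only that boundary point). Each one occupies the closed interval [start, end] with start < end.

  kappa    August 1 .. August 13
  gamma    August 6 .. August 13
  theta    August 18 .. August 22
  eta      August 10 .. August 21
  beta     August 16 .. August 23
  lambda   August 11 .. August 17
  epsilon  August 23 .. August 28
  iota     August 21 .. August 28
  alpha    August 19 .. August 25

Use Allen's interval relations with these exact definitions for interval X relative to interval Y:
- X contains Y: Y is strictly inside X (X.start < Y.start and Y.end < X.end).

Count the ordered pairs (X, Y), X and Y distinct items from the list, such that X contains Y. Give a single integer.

2

Checking all 72 ordered pairs for relation 'contains'; matching pairs in alphabetical order:
(beta, theta): beta contains theta ✓
(eta, lambda): eta contains lambda ✓
Count: 2.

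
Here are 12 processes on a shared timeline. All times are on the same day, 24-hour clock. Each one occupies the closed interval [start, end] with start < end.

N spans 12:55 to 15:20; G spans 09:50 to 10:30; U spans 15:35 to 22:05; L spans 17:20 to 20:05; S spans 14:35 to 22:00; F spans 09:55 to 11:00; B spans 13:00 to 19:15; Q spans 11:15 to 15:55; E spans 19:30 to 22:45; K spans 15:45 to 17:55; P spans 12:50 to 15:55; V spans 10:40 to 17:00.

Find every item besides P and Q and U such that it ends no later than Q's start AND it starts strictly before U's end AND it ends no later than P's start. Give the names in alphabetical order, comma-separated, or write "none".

Conditions: its end is no later than Q's start (X.end <= 11:15) AND its start is strictly before U's end (X.start < 22:05) AND its end is no later than P's start (X.end <= 12:50).
B: end 19:15 <= 11:15? ✗; start 13:00 < 22:05? ✓; end 19:15 <= 12:50? ✗ → no.
E: end 22:45 <= 11:15? ✗; start 19:30 < 22:05? ✓; end 22:45 <= 12:50? ✗ → no.
F: end 11:00 <= 11:15? ✓; start 09:55 < 22:05? ✓; end 11:00 <= 12:50? ✓ → yes.
G: end 10:30 <= 11:15? ✓; start 09:50 < 22:05? ✓; end 10:30 <= 12:50? ✓ → yes.
K: end 17:55 <= 11:15? ✗; start 15:45 < 22:05? ✓; end 17:55 <= 12:50? ✗ → no.
L: end 20:05 <= 11:15? ✗; start 17:20 < 22:05? ✓; end 20:05 <= 12:50? ✗ → no.
N: end 15:20 <= 11:15? ✗; start 12:55 < 22:05? ✓; end 15:20 <= 12:50? ✗ → no.
S: end 22:00 <= 11:15? ✗; start 14:35 < 22:05? ✓; end 22:00 <= 12:50? ✗ → no.
V: end 17:00 <= 11:15? ✗; start 10:40 < 22:05? ✓; end 17:00 <= 12:50? ✗ → no.
Result: F, G.

F, G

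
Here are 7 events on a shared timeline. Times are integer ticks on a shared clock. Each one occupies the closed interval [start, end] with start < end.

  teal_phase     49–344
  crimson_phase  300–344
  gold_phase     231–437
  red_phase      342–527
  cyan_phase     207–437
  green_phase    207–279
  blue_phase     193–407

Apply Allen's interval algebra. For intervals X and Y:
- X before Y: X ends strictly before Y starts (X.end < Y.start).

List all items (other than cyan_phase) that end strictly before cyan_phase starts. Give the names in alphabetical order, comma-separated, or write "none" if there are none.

none

Target cyan_phase = [207, 437].
blue_phase [193, 407] → overlaps → no.
crimson_phase [300, 344] → during → no.
gold_phase [231, 437] → finishes → no.
green_phase [207, 279] → starts → no.
red_phase [342, 527] → overlapped-by → no.
teal_phase [49, 344] → overlaps → no.
Result: none.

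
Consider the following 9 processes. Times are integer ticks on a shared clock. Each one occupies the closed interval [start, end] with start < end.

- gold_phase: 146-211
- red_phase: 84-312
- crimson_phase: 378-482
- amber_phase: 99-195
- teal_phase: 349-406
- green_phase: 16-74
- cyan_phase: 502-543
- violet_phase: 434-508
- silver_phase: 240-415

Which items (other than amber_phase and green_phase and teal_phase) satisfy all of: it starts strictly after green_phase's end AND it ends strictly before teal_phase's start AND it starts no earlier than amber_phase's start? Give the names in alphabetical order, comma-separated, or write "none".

gold_phase

Conditions: its start is strictly after green_phase's end (X.start > 74) AND its end is strictly before teal_phase's start (X.end < 349) AND its start is no earlier than amber_phase's start (X.start >= 99).
crimson_phase: start 378 > 74? ✓; end 482 < 349? ✗; start 378 >= 99? ✓ → no.
cyan_phase: start 502 > 74? ✓; end 543 < 349? ✗; start 502 >= 99? ✓ → no.
gold_phase: start 146 > 74? ✓; end 211 < 349? ✓; start 146 >= 99? ✓ → yes.
red_phase: start 84 > 74? ✓; end 312 < 349? ✓; start 84 >= 99? ✗ → no.
silver_phase: start 240 > 74? ✓; end 415 < 349? ✗; start 240 >= 99? ✓ → no.
violet_phase: start 434 > 74? ✓; end 508 < 349? ✗; start 434 >= 99? ✓ → no.
Result: gold_phase.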